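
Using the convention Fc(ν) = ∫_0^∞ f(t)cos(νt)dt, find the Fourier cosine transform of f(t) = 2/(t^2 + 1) pi * exp(-ν)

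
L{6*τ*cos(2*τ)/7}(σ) 6*(σ^2-4)/(7*(σ^2 + 4)^2)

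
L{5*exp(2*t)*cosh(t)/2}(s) 5*(s - 2)/(2*((s - 2)^2 - 1))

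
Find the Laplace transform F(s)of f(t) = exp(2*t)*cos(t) (s - 2)/((s - 2)^2 + 1)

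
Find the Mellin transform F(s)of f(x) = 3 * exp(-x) 3 * gamma(s)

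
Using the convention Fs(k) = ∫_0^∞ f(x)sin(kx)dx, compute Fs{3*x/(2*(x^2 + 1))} 3*pi*exp(-k)/4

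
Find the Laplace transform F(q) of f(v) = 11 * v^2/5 22/(5 * q^3) 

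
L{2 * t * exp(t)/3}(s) 2/(3 * (s - 1)^2)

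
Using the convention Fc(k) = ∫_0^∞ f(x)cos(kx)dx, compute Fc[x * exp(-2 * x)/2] (4 - k^2)/(2 * (k^2+4)^2)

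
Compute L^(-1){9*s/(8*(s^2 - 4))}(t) 9*cosh(2*t)/8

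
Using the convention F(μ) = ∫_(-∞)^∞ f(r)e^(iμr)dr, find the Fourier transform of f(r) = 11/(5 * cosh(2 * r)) 11 * pi/(10 * cosh(pi * μ/4))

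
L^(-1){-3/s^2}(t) -3*t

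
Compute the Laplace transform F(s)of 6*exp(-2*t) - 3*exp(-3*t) 6/(s + 2) - 3/(s + 3)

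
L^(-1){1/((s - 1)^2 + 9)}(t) exp(t)*sin(3*t)/3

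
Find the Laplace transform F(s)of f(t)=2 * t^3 12/s^4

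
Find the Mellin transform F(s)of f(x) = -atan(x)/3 pi * sec(pi * s/2)/(6 * s)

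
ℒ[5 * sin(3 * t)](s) 15/(s^2 + 9)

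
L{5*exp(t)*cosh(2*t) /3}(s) 5*(s - 1) /(3*((s - 1) ^2-4) ) 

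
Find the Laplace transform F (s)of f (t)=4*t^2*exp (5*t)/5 8/ (5*(s - 5)^3)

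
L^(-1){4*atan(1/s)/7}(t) 4*sin(t)/(7*t)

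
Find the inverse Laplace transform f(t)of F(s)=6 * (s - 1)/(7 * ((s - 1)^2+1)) 6 * exp(t) * cos(t)/7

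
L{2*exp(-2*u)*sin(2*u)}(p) 4/((p + 2)^2 + 4)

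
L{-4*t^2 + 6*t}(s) 6/s^2-8/s^3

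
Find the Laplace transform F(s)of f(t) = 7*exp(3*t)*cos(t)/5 7*(s - 3)/(5*((s - 3)^2 + 1))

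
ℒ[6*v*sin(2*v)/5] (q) 24*q/(5*(q^2+4)^2)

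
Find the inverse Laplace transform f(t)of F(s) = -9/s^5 -3 * t^4/8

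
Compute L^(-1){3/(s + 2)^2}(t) 3 * t * exp(-2 * t)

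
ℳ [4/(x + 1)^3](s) 2*pi*(s - 2)*(s - 1)/sin(pi*s)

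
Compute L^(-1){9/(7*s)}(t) 9/7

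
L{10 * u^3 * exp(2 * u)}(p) 60/(p - 2)^4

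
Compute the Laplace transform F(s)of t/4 1/(4 * s^2)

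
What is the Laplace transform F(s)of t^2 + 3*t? 3/s^2 + 2/s^3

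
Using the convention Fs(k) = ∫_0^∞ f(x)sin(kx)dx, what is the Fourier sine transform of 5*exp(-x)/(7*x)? 5*atan(k)/7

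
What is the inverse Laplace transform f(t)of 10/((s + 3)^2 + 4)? 5*exp(-3*t)*sin(2*t)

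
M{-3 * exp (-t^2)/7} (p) -3 * gamma (p/2)/14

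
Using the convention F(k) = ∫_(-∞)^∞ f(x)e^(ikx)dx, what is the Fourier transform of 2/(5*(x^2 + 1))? 2*pi*exp(-Abs(k))/5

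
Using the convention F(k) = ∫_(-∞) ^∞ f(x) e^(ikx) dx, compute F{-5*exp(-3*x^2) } -5*sqrt(3)*sqrt(pi)*exp(-k^2/12) /3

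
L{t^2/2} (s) s^ (-3)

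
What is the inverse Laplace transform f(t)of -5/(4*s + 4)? -5*exp(-t)/4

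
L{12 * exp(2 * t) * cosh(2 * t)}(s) 12 * (s - 2)/(s * (s - 4))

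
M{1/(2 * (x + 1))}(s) pi * csc(pi * s)/2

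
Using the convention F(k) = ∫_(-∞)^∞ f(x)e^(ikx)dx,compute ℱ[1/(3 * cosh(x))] pi/(3 * cosh(pi * k/2))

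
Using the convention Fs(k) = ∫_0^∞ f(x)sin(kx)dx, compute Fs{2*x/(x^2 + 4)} pi*exp(-2*k)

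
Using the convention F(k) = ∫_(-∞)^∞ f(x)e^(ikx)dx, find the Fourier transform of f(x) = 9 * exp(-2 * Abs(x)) 36/(k^2 + 4)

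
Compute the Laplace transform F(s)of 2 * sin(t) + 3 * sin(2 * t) 2/(s^2 + 1) + 6/(s^2 + 4)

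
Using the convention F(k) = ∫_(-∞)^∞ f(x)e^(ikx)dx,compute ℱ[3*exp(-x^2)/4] 3*sqrt(pi)*exp(-k^2/4)/4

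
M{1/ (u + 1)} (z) pi * csc (pi * z)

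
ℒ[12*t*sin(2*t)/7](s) 48*s/(7*(s^2 + 4)^2)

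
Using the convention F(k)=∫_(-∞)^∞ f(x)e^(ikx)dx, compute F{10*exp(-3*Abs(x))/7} 60/(7*(k^2 + 9))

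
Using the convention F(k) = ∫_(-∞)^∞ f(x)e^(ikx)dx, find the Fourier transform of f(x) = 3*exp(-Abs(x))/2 3/(k^2 + 1)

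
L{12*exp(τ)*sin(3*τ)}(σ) 36/((σ - 1)^2+9)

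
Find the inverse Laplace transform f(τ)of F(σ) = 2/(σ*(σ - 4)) exp(2*τ)*sinh(2*τ)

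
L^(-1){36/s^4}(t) 6 * t^3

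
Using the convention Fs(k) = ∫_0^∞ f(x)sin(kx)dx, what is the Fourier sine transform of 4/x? 2*pi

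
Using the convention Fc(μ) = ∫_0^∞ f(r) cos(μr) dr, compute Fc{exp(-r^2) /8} sqrt(pi) * exp(-μ^2/4) /16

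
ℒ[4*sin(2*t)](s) 8/(s^2 + 4)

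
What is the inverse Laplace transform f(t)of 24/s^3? 12*t^2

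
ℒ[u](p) p^(-2)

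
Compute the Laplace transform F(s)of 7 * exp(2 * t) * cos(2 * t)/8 7 * (s - 2)/(8 * ((s - 2)^2 + 4))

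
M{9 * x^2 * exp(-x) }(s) 9 * gamma(s+2) 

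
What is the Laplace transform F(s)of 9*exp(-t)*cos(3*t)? 9*(s + 1)/((s + 1)^2 + 9)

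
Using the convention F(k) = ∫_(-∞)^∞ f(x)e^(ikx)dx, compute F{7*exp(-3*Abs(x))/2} 21/(k^2 + 9)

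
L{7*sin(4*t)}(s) 28/(s^2 + 16)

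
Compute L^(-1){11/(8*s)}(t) 11/8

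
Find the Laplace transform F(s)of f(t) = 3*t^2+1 1/s+6/s^3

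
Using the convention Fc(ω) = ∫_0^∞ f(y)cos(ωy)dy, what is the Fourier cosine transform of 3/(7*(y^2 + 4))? 3*pi*exp(-2*ω)/28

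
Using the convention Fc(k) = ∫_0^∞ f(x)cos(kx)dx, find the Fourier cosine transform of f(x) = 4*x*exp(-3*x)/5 4*(9 - k^2)/(5*(k^2+9)^2)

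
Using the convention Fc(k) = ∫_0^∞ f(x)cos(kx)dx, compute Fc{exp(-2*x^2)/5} sqrt(2)*sqrt(pi)*exp(-k^2/8)/20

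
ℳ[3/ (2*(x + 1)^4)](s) gamma (s)*gamma (4 - s)/4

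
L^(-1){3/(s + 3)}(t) 3*exp(-3*t)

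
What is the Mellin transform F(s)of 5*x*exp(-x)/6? 5*gamma(s + 1)/6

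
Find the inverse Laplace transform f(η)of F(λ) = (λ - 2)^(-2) η*exp(2*η)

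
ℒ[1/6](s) 1/(6*s)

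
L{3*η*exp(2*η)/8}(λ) 3/(8*(λ - 2)^2)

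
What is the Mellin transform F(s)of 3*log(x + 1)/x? -3*pi*csc(pi*s)/(s - 1)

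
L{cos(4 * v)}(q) q/(q^2 + 16)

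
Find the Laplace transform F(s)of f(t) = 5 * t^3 30/s^4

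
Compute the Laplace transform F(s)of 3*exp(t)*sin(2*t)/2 3/((s - 1)^2 + 4)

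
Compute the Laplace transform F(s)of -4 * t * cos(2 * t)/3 4 * (4 - s^2)/(3 * (s^2 + 4)^2)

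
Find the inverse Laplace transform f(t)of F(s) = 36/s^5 3 * t^4/2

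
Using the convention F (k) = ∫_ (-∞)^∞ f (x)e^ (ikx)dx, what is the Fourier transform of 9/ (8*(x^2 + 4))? 9*pi*exp (-2*Abs (k))/16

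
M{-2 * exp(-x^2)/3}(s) -gamma(s/2)/3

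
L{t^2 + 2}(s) 2/s + 2/s^3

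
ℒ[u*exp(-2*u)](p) (p + 2)^(-2)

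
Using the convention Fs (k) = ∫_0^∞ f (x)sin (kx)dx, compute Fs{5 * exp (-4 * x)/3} 5 * k/ (3 * (k^2 + 16))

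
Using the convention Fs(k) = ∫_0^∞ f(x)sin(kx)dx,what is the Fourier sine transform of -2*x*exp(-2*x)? -8*k/(k^2 + 4)^2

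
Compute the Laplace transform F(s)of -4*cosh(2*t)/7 -4*s/(7*s^2 - 28)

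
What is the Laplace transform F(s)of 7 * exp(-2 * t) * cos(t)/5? 7 * (s + 2)/(5 * ((s + 2)^2 + 1))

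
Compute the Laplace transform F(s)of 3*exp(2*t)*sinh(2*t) 6/(s*(s - 4))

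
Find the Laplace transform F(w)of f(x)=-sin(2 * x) -2/(w^2 + 4)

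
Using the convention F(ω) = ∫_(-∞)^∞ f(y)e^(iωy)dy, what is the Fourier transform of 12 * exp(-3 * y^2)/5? 4 * sqrt(3) * sqrt(pi) * exp(-ω^2/12)/5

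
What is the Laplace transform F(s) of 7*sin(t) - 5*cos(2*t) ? 7/(s^2 + 1) - 5*s/(s^2 + 4) 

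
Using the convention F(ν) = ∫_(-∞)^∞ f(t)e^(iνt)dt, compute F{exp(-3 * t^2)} sqrt(3) * sqrt(pi) * exp(-ν^2/12)/3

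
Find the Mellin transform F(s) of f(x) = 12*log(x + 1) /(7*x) -12*pi*csc(pi*s) /(7*s - 7) 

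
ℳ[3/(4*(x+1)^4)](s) gamma(s)*gamma(4 - s)/8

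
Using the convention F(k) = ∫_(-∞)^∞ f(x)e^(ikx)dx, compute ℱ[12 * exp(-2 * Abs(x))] 48/(k^2 + 4)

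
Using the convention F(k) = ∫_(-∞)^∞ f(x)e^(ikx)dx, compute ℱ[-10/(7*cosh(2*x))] -5*pi/(7*cosh(pi*k/4))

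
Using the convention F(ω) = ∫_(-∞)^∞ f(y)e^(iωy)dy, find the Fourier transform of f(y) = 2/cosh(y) 2*pi/cosh(pi*ω/2)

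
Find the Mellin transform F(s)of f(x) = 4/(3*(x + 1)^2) -4*pi*(s - 1)/(3*sin(pi*s))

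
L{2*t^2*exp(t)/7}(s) 4/(7*(s - 1)^3)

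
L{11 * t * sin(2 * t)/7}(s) 44 * s/(7 * (s^2 + 4)^2)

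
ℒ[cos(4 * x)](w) w/(w^2+16)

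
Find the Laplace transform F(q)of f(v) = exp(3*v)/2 1/(2*(q - 3))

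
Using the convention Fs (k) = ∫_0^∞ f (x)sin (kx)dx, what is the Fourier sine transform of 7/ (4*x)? 7*pi/8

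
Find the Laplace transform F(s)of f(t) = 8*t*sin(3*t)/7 48*s/(7*(s^2 + 9)^2)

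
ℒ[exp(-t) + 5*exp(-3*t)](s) 5/(s + 3) + 1/(s + 1)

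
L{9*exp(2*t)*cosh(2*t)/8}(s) 9*(s - 2)/(8*s*(s - 4))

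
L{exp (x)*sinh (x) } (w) 1/ (w*(w - 2) ) 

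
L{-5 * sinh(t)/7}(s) -5/(7 * s^2-7)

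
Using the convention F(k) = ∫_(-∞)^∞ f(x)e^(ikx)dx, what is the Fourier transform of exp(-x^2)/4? sqrt(pi) * exp(-k^2/4)/4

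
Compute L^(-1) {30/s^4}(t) 5*t^3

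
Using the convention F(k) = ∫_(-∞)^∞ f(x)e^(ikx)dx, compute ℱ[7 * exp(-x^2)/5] 7 * sqrt(pi) * exp(-k^2/4)/5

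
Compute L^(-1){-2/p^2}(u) -2*u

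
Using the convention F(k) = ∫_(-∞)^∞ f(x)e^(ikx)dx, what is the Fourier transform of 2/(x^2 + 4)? pi * exp(-2 * Abs(k))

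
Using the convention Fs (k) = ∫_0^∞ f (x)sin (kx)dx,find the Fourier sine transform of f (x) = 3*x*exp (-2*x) 12*k/ (k^2 + 4)^2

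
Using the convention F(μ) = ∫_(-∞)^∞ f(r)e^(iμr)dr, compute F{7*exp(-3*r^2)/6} 7*sqrt(3)*sqrt(pi)*exp(-μ^2/12)/18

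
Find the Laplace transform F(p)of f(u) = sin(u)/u atan(1/p)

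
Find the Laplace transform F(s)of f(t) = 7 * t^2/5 14/(5 * s^3)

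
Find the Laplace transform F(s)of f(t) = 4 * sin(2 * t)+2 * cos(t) 8/(s^2+4)+2 * s/(s^2+1)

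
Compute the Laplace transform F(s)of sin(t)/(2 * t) atan(1/s)/2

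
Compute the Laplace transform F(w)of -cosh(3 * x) -w/(w^2-9)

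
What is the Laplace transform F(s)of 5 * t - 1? 5/s^2 - 1/s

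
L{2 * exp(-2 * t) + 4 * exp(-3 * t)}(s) 2/(s + 2) + 4/(s + 3)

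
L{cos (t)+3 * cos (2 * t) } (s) s/ (s^2+1)+3 * s/ (s^2+4) 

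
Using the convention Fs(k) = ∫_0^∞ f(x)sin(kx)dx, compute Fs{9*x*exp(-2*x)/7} 36*k/(7*(k^2 + 4)^2)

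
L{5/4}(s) 5/(4 * s)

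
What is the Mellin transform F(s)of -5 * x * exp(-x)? -5 * gamma(s+1)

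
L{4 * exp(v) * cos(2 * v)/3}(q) 4 * (q - 1)/(3 * ((q - 1)^2 + 4))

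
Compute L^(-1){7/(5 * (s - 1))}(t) 7 * exp(t)/5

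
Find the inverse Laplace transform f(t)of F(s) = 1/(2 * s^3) t^2/4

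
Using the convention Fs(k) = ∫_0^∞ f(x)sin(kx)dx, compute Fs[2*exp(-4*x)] 2*k/(k^2 + 16)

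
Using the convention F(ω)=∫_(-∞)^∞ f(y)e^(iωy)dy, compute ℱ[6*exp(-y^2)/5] 6*sqrt(pi)*exp(-ω^2/4)/5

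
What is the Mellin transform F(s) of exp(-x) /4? gamma(s) /4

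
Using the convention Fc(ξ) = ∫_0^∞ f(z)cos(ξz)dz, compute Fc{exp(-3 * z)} 3/(ξ^2 + 9)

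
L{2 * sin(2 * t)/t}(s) 2 * atan(2/s)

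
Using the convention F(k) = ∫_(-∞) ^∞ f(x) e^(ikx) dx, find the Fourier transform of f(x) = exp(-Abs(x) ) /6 1/(3 * (k^2 + 1) ) 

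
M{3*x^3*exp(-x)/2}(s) 3*gamma(s + 3)/2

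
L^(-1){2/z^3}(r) r^2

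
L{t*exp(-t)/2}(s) 1/(2*(s + 1)^2)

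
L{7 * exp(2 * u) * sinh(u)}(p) 7/((p - 2)^2 - 1)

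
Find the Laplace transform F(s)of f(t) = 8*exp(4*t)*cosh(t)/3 8*(s - 4)/(3*((s - 4)^2 - 1))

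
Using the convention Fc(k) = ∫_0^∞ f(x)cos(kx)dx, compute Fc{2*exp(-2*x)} 4/(k^2 + 4)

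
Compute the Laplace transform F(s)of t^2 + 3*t 3/s^2 + 2/s^3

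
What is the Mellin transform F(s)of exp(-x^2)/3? gamma(s/2)/6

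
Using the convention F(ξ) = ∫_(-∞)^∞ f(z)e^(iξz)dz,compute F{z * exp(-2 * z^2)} sqrt(2) * I * sqrt(pi) * ξ * exp(-ξ^2/8)/8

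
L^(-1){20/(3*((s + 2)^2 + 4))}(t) 10*exp(-2*t)*sin(2*t)/3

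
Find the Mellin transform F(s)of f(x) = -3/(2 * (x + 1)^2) 3 * pi * (s - 1)/(2 * sin(pi * s))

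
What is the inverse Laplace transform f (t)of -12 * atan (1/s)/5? -12 * sin (t)/ (5 * t)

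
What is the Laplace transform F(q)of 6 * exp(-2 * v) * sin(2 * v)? 12/((q + 2)^2 + 4)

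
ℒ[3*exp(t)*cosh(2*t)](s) 3*(s - 1)/((s - 1)^2-4)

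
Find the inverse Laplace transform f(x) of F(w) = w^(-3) x^2/2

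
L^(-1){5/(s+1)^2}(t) 5 * t * exp(-t)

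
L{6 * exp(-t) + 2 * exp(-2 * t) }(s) 6/(s + 1) + 2/(s + 2) 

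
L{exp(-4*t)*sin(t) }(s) 1/((s + 4) ^2 + 1) 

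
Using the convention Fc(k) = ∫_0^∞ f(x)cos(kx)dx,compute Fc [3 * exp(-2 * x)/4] 3/(2 * (k^2 + 4))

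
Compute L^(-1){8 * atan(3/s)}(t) 8 * sin(3 * t)/t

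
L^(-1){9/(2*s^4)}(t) 3*t^3/4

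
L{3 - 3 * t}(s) 3/s - 3/s^2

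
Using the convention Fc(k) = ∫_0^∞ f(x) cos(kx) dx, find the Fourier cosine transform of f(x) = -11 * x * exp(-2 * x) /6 11 * (k^2 - 4) /(6 * (k^2 + 4) ^2) 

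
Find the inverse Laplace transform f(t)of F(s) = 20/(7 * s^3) 10 * t^2/7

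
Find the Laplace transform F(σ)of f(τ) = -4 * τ -4/σ^2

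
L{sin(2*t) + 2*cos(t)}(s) 2/(s^2 + 4) + 2*s/(s^2 + 1)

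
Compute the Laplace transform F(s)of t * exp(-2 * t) (s + 2)^(-2)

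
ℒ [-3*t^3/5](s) -18/(5*s^4)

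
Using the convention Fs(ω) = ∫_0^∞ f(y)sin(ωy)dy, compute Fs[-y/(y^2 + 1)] -pi * exp(-ω)/2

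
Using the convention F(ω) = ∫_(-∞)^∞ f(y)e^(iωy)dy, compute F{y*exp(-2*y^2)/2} sqrt(2)*I*sqrt(pi)*ω*exp(-ω^2/8)/16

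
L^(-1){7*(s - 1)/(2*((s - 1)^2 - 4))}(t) 7*exp(t)*cosh(2*t)/2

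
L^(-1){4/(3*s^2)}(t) 4*t/3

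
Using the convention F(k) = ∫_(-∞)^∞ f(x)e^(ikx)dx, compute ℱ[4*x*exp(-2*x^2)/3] sqrt(2)*I*sqrt(pi)*k*exp(-k^2/8)/6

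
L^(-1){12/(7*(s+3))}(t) 12*exp(-3*t)/7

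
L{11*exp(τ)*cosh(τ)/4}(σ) 11*(σ - 1)/(4*σ*(σ - 2))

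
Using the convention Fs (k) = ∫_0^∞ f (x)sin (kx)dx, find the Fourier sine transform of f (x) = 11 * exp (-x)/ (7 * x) 11 * atan (k)/7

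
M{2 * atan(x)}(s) -pi * sec(pi * s/2)/s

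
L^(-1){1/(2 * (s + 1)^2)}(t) t * exp(-t)/2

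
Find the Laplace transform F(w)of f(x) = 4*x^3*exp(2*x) 24/(w - 2)^4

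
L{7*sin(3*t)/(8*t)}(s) 7*atan(3/s)/8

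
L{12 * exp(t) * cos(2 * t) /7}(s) 12 * (s - 1) /(7 * ((s - 1) ^2 + 4) ) 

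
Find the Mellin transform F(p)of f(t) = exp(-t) gamma(p)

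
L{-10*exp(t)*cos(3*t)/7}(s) 10*(1 - s)/(7*((s - 1)^2+9))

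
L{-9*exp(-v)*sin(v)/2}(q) -9/(2*(q+1)^2+2)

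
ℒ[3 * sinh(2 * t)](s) 6/(s^2 - 4)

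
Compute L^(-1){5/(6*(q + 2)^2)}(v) 5*v*exp(-2*v)/6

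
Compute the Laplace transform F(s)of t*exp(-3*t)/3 1/(3*(s + 3)^2)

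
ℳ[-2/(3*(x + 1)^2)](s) 2*pi*(s - 1)/(3*sin(pi*s))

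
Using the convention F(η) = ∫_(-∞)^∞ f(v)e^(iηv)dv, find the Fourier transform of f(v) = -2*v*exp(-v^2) -I*sqrt(pi)*η*exp(-η^2/4)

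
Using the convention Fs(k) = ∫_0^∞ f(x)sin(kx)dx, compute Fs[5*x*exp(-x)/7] 10*k/(7*(k^2+1)^2)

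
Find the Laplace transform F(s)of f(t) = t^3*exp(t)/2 3/(s - 1)^4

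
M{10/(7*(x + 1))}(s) 10*pi*csc(pi*s)/7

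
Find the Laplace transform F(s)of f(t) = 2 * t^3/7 12/(7 * s^4)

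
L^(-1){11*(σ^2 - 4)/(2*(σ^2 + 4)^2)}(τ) 11*τ*cos(2*τ)/2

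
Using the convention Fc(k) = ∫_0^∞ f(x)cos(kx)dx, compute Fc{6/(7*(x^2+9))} pi*exp(-3*k)/7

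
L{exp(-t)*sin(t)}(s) 1/((s + 1)^2 + 1)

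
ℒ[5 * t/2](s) 5/(2 * s^2)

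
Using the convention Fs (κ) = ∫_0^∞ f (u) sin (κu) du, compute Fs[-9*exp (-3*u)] -9*κ/ (κ^2+9) 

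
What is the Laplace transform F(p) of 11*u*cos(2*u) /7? 11*(p^2 - 4) /(7*(p^2 + 4) ^2) 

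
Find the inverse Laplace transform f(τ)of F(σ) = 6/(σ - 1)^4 τ^3*exp(τ)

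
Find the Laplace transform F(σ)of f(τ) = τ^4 24/σ^5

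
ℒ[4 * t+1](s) 4/s^2+1/s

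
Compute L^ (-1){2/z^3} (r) r^2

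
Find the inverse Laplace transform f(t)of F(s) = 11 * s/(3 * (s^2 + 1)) 11 * cos(t)/3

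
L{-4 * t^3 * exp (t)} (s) -24/ (s - 1)^4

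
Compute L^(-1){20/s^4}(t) 10*t^3/3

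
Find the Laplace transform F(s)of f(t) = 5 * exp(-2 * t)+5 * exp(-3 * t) 5/(s+2)+5/(s+3)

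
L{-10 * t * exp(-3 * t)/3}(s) -10/(3 * (s + 3)^2)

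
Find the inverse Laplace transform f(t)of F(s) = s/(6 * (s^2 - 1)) cosh(t)/6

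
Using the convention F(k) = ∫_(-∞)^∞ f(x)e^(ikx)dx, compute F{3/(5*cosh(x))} 3*pi/(5*cosh(pi*k/2))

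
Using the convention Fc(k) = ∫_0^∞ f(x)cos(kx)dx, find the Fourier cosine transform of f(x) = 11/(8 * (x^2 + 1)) 11 * pi * exp(-k)/16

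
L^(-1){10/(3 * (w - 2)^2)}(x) 10 * x * exp(2 * x)/3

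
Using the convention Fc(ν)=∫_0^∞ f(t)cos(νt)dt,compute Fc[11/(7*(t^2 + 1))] 11*pi*exp(-ν)/14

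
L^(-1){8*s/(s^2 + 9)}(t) 8*cos(3*t)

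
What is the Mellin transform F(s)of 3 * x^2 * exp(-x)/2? 3 * gamma(s + 2)/2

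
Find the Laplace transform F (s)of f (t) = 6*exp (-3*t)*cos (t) 6*(s + 3)/ ( (s + 3)^2 + 1)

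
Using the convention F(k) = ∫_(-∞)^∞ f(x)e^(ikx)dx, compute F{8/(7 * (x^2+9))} 8 * pi * exp(-3 * Abs(k))/21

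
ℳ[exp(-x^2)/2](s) gamma(s/2)/4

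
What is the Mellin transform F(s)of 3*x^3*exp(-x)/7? 3*gamma(s + 3)/7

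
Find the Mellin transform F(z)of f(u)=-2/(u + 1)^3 -pi*(z - 2)*(z - 1)/sin(pi*z)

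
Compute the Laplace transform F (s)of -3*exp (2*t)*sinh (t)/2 -3/ (2*(s - 2)^2 - 2)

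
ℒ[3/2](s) 3/(2*s) 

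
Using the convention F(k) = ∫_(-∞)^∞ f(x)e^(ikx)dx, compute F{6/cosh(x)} 6*pi/cosh(pi*k/2)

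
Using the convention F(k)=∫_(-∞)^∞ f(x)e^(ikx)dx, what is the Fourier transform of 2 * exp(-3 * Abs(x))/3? 4/(k^2+9)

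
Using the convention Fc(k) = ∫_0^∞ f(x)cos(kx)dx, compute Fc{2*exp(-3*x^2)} sqrt(3)*sqrt(pi)*exp(-k^2/12)/3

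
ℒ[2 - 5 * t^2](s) 2/s - 10/s^3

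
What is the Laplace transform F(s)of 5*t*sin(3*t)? 30*s/(s^2+9)^2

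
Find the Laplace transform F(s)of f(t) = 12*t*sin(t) 24*s/(s^2 + 1)^2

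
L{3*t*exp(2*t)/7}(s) 3/(7*(s - 2)^2)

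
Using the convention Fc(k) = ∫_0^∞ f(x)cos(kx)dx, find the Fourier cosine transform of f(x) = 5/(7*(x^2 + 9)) 5*pi*exp(-3*k)/42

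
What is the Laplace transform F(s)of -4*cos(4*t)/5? -4*s/(5*s^2+80)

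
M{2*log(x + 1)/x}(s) -2*pi*csc(pi*s)/(s - 1)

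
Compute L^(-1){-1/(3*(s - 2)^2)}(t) -t*exp(2*t)/3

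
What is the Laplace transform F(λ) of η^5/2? 60/λ^6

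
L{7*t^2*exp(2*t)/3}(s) 14/(3*(s - 2)^3)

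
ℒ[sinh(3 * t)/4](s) 3/(4 * (s^2 - 9))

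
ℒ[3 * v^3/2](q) 9/q^4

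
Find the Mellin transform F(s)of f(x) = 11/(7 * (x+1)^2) -11 * pi * (s - 1)/(7 * sin(pi * s))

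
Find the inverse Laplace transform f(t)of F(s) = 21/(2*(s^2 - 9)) 7*sinh(3*t)/2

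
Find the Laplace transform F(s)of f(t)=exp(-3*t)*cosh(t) (s + 3)/((s + 3)^2 - 1)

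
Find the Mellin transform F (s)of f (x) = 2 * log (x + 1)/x -2 * pi * csc (pi * s)/ (s - 1)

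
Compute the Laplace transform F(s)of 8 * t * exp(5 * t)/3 8/(3 * (s - 5)^2)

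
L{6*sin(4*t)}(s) 24/(s^2 + 16)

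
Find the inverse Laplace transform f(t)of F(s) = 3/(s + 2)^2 3*t*exp(-2*t)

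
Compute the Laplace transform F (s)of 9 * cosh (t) 9 * s/ (s^2 - 1)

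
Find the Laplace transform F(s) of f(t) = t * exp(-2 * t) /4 1/(4 * (s + 2) ^2) 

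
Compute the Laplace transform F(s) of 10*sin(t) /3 10/(3*(s^2 + 1) ) 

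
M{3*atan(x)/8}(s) -3*pi*sec(pi*s/2)/(16*s)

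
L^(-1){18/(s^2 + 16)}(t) 9 * sin(4 * t)/2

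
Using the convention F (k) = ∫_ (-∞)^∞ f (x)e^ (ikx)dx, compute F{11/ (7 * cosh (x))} 11 * pi/ (7 * cosh (pi * k/2))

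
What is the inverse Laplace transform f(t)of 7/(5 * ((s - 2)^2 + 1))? 7 * exp(2 * t) * sin(t)/5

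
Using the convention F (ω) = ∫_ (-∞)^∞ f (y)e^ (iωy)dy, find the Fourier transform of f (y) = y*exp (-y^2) I*sqrt (pi)*ω*exp (-ω^2/4)/2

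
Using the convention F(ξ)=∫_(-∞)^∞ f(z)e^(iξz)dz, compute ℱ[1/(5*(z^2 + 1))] pi*exp(-Abs(ξ))/5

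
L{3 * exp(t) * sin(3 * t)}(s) 9/((s - 1)^2 + 9)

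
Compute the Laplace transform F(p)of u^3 6/p^4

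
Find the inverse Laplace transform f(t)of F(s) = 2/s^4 t^3/3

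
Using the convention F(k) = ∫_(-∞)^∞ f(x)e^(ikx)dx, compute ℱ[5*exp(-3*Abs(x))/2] 15/(k^2+9)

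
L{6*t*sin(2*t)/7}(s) 24*s/(7*(s^2 + 4)^2)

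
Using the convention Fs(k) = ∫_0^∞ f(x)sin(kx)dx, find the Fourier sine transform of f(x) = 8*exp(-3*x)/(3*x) 8*atan(k/3)/3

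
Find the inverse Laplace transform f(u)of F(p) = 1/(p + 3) exp(-3 * u)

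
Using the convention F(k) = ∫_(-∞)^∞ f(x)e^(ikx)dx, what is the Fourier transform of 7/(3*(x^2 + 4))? 7*pi*exp(-2*Abs(k))/6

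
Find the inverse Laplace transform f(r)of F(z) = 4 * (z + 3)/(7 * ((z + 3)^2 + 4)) 4 * exp(-3 * r) * cos(2 * r)/7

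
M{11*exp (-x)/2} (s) 11*gamma (s)/2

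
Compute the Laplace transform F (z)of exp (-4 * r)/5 1/ (5 * (z + 4))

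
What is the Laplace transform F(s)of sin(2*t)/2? 1/(s^2 + 4)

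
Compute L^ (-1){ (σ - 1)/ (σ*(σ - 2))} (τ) exp (τ)*cosh (τ)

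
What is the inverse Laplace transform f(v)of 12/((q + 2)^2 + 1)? 12*exp(-2*v)*sin(v)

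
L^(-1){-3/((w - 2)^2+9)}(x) -exp(2*x)*sin(3*x)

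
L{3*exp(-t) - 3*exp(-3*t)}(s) 3/(s + 1) - 3/(s + 3)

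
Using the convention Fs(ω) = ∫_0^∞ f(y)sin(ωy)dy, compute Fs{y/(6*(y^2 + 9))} pi*exp(-3*ω)/12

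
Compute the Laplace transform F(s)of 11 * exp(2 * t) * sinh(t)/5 11/(5 * ((s - 2)^2 - 1))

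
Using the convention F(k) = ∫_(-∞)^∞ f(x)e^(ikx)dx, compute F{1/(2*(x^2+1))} pi*exp(-Abs(k))/2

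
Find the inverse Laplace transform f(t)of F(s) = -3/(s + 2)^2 -3*t*exp(-2*t)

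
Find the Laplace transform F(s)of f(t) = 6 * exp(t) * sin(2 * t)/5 12/(5 * ((s - 1)^2 + 4))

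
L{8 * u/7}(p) 8/(7 * p^2)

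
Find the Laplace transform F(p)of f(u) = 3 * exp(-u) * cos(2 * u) 3 * (p + 1)/((p + 1)^2 + 4)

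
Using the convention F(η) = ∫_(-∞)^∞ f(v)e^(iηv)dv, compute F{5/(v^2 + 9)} 5*pi*exp(-3*Abs(η))/3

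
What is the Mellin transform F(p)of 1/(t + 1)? pi * csc(pi * p)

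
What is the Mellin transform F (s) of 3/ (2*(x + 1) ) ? 3*pi*csc (pi*s) /2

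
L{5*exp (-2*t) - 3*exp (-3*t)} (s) 5/ (s + 2) - 3/ (s + 3)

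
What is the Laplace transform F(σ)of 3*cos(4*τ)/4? 3*σ/(4*(σ^2 + 16))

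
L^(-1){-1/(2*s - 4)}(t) -exp(2*t)/2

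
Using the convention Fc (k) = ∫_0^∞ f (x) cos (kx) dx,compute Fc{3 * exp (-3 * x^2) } sqrt (3) * sqrt (pi) * exp (-k^2/12) /2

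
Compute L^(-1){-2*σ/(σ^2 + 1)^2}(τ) -τ*sin(τ)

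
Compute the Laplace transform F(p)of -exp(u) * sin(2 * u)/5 -2/(5 * (p - 1)^2 + 20)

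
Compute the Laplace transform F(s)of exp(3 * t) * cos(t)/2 (s - 3)/(2 * ((s - 3)^2+1))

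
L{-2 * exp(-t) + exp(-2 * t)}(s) 1/(s + 2) - 2/(s + 1)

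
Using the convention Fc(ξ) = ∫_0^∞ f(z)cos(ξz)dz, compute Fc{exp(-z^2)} sqrt(pi) * exp(-ξ^2/4)/2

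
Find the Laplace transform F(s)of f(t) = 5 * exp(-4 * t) 5/(s + 4)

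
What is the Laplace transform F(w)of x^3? 6/w^4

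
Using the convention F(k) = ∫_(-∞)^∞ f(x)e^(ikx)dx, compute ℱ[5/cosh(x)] 5*pi/cosh(pi*k/2)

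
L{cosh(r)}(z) z/(z^2 - 1)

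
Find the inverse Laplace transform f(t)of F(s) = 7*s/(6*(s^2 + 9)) 7*cos(3*t)/6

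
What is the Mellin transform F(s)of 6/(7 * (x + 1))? 6 * pi * csc(pi * s)/7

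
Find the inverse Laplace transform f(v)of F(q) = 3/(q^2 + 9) sin(3*v)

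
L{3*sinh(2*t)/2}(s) 3/(s^2 - 4)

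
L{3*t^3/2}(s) 9/s^4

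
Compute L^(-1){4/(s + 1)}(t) 4 * exp(-t)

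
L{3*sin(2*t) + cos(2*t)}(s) 6/(s^2 + 4) + s/(s^2 + 4)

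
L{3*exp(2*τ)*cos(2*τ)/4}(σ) 3*(σ - 2)/(4*((σ - 2)^2 + 4))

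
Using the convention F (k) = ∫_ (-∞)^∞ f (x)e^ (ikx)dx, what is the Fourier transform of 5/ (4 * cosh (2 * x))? 5 * pi/ (8 * cosh (pi * k/4))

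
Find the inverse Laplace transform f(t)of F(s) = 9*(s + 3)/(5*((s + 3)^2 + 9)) 9*exp(-3*t)*cos(3*t)/5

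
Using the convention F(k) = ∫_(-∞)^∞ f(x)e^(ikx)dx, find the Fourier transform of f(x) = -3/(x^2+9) -pi * exp(-3 * Abs(k))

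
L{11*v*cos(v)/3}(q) 11*(q^2 - 1)/(3*(q^2 + 1)^2)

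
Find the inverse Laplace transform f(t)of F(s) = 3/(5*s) 3/5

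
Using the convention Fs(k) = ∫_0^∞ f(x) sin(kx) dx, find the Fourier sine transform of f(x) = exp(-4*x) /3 k/(3*(k^2+16) ) 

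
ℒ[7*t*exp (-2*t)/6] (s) 7/ (6*(s + 2)^2)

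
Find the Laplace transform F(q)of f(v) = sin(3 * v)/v atan(3/q)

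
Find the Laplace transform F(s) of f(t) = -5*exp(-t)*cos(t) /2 5*(-s - 1) /(2*((s + 1) ^2 + 1) ) 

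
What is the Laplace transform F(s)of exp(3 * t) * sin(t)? 1/((s - 3)^2 + 1)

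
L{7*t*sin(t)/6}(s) 7*s/(3*(s^2+1)^2)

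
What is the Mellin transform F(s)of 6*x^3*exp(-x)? 6*gamma(s + 3)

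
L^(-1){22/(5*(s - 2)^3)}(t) 11*t^2*exp(2*t)/5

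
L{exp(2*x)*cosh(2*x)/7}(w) (w - 2)/(7*w*(w - 4))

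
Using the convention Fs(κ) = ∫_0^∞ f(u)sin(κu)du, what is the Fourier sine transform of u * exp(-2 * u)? 4 * κ/(κ^2+4)^2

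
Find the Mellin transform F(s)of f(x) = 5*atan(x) -5*pi*sec(pi*s/2)/(2*s)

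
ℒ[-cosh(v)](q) -q/(q^2 - 1)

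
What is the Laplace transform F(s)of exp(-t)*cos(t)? (s + 1)/((s + 1)^2 + 1)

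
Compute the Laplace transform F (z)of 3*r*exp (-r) 3/ (z + 1)^2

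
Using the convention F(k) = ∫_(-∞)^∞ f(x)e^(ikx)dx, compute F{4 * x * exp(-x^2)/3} 2 * I * sqrt(pi) * k * exp(-k^2/4)/3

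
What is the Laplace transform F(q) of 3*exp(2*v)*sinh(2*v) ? 6/(q*(q - 4) ) 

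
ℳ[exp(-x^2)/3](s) gamma(s/2)/6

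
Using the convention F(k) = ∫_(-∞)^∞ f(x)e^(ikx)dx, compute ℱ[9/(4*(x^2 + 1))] 9*pi*exp(-Abs(k))/4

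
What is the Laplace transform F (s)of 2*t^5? 240/s^6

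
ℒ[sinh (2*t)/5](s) 2/ (5*(s^2 - 4))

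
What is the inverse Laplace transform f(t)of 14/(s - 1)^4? 7*t^3*exp(t)/3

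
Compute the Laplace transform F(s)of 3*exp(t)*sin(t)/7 3/(7*((s - 1)^2 + 1))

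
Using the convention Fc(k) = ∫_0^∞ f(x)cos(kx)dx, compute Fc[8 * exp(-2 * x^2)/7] 2 * sqrt(2) * sqrt(pi) * exp(-k^2/8)/7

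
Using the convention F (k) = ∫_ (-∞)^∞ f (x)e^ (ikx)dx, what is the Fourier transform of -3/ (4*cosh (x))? -3*pi/ (4*cosh (pi*k/2))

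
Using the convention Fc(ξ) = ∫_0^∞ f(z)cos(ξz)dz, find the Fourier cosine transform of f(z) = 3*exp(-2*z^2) 3*sqrt(2)*sqrt(pi)*exp(-ξ^2/8)/4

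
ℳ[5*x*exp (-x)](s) 5*gamma (s + 1)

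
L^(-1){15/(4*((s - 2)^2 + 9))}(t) 5*exp(2*t)*sin(3*t)/4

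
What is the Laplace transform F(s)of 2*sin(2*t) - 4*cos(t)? 4/(s^2+4) - 4*s/(s^2+1)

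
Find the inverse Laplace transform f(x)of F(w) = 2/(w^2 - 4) sinh(2 * x)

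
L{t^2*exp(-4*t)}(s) 2/(s + 4)^3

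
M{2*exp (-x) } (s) 2*gamma (s) 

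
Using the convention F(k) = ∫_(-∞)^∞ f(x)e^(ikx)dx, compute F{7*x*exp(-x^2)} 7*I*sqrt(pi)*k*exp(-k^2/4)/2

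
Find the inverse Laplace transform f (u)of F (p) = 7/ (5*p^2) 7*u/5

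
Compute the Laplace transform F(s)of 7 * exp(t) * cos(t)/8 7 * (s - 1)/(8 * ((s - 1)^2 + 1))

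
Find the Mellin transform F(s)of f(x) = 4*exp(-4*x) 2^(2 - 2*s)*gamma(s)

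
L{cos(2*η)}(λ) λ/(λ^2 + 4)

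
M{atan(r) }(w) -pi*sec(pi*w/2) /(2*w) 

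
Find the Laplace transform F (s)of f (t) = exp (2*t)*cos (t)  (s - 2)/ ( (s - 2)^2 + 1)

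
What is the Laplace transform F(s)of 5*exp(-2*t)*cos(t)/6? 5*(s + 2)/(6*((s + 2)^2 + 1))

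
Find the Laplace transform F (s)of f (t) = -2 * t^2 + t s^ (-2)-4/s^3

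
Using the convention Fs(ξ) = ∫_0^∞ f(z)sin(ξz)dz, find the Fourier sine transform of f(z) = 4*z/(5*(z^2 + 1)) 2*pi*exp(-ξ)/5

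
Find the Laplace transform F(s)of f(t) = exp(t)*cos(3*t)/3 (s - 1)/(3*((s - 1)^2 + 9))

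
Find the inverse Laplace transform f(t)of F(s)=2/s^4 t^3/3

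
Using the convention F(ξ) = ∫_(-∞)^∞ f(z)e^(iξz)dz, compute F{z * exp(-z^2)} I * sqrt(pi) * ξ * exp(-ξ^2/4)/2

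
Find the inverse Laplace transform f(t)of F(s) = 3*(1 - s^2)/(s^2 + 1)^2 -3*t*cos(t)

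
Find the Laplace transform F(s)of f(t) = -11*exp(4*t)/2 -11/(2*s - 8)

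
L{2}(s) 2/s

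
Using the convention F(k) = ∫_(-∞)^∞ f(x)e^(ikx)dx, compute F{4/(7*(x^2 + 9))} 4*pi*exp(-3*Abs(k))/21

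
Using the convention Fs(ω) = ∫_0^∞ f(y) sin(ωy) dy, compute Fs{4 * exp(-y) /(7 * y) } 4 * atan(ω) /7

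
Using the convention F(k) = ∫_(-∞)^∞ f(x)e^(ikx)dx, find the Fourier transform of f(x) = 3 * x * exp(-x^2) 3 * I * sqrt(pi) * k * exp(-k^2/4)/2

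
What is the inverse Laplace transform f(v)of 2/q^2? 2 * v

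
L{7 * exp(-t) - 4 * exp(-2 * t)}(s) 7/(s + 1) - 4/(s + 2)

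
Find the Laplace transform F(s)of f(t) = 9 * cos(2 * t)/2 9 * s/(2 * (s^2+4))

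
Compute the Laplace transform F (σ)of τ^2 2/σ^3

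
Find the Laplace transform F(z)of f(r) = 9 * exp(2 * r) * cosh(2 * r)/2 9 * (z - 2)/(2 * z * (z - 4))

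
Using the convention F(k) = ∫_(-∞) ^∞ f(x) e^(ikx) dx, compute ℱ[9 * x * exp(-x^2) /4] 9 * I * sqrt(pi) * k * exp(-k^2/4) /8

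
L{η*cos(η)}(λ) (λ^2 - 1)/(λ^2 + 1)^2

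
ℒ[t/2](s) 1/(2 * s^2)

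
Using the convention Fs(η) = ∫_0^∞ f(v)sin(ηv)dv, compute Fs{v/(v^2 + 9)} pi * exp(-3 * η)/2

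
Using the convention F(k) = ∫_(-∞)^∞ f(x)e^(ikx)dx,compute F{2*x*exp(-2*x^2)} sqrt(2)*I*sqrt(pi)*k*exp(-k^2/8)/4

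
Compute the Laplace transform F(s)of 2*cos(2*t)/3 2*s/(3*(s^2 + 4))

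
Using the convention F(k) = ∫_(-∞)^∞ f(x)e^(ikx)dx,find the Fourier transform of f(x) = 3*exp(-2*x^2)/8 3*sqrt(2)*sqrt(pi)*exp(-k^2/8)/16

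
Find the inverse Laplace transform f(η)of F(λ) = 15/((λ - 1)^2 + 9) 5*exp(η)*sin(3*η)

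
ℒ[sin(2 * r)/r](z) atan(2/z)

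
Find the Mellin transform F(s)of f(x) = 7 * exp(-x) 7 * gamma(s)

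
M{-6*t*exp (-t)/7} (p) -6*gamma (p + 1)/7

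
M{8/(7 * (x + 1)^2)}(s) -8 * pi * (s - 1)/(7 * sin(pi * s))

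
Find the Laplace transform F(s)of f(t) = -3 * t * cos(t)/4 3 * (1 - s^2)/(4 * (s^2 + 1)^2)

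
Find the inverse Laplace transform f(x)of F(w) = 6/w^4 x^3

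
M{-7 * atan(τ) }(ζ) 7 * pi * sec(pi * ζ/2) /(2 * ζ) 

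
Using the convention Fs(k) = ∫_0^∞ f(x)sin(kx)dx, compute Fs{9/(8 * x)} 9 * pi/16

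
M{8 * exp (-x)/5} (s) 8 * gamma (s)/5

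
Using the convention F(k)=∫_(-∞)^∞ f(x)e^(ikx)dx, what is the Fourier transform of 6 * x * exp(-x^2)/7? 3 * I * sqrt(pi) * k * exp(-k^2/4)/7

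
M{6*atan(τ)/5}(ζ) -3*pi*sec(pi*ζ/2)/(5*ζ)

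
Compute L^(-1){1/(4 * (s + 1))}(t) exp(-t)/4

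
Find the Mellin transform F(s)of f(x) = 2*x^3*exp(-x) 2*gamma(s+3)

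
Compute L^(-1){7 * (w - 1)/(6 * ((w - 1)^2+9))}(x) 7 * exp(x) * cos(3 * x)/6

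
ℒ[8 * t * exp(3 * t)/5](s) 8/(5 * (s - 3)^2)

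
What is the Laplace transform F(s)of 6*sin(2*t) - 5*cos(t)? 12/(s^2+4) - 5*s/(s^2+1)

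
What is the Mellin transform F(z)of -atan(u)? pi*sec(pi*z/2)/(2*z)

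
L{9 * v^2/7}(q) 18/(7 * q^3)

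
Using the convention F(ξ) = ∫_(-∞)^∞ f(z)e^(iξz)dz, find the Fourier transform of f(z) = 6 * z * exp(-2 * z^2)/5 3 * sqrt(2) * I * sqrt(pi) * ξ * exp(-ξ^2/8)/20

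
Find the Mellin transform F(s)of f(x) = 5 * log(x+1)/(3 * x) -5 * pi * csc(pi * s)/(3 * s - 3)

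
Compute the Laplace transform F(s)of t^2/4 1/(2*s^3)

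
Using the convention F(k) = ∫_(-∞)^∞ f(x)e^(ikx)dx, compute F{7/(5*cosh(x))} 7*pi/(5*cosh(pi*k/2))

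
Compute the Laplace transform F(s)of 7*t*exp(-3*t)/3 7/(3*(s + 3)^2)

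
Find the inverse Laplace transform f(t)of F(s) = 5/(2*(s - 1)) 5*exp(t)/2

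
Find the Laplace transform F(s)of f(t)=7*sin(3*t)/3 7/(s^2 + 9)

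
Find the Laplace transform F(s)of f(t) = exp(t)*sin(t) 1/((s - 1)^2 + 1)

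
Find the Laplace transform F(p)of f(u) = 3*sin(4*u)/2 6/(p^2 + 16)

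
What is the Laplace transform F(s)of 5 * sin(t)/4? 5/(4 * (s^2 + 1))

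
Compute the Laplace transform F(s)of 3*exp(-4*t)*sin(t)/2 3/(2*((s + 4)^2 + 1))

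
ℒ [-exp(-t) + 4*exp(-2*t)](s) 4/(s + 2) - 1/(s + 1)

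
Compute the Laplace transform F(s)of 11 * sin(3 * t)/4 33/(4 * (s^2 + 9))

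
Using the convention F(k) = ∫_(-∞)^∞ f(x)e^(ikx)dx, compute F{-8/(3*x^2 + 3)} -8*pi*exp(-Abs(k))/3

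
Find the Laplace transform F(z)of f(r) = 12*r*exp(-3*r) 12/(z + 3)^2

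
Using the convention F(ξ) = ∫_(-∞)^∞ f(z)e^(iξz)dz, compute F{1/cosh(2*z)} pi/(2*cosh(pi*ξ/4))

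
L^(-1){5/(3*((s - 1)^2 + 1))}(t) 5*exp(t)*sin(t)/3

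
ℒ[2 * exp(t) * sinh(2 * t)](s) 4/((s - 1)^2 - 4)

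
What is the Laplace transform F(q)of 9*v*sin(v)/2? 9*q/(q^2 + 1)^2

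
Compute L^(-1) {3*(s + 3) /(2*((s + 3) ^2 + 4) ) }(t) 3*exp(-3*t)*cos(2*t) /2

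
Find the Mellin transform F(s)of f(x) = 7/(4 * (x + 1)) 7 * pi * csc(pi * s)/4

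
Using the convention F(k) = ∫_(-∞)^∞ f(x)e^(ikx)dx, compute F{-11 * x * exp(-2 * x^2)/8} -11 * sqrt(2) * I * sqrt(pi) * k * exp(-k^2/8)/64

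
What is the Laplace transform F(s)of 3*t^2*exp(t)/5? 6/(5*(s - 1)^3)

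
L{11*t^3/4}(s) 33/(2*s^4)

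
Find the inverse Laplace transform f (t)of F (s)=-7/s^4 -7*t^3/6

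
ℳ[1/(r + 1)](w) pi * csc(pi * w)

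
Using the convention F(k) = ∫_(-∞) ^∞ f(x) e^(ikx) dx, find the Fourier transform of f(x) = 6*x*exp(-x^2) 3*I*sqrt(pi)*k*exp(-k^2/4) 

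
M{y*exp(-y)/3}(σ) gamma(σ+1)/3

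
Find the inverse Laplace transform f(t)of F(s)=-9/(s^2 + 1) -9 * sin(t)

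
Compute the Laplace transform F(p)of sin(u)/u atan(1/p)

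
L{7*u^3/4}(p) 21/(2*p^4) 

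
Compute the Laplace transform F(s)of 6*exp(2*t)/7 6/(7*(s - 2))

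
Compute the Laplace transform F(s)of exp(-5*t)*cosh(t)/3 (s + 5)/(3*((s + 5)^2 - 1))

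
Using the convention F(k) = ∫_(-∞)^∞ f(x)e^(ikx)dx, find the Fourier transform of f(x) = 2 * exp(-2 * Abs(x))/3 8/(3 * (k^2 + 4))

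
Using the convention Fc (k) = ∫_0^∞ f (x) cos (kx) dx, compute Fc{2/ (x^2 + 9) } pi*exp (-3*k) /3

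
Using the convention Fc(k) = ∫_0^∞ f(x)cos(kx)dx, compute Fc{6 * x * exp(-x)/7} 6 * (1 - k^2)/(7 * (k^2+1)^2)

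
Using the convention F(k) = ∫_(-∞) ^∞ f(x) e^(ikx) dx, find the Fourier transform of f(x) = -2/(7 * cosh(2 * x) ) -pi/(7 * cosh(pi * k/4) ) 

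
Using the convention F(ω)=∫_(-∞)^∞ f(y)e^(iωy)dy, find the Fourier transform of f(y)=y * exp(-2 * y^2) sqrt(2) * I * sqrt(pi) * ω * exp(-ω^2/8)/8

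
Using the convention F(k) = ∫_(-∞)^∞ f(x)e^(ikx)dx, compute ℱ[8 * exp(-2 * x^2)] 4 * sqrt(2) * sqrt(pi) * exp(-k^2/8)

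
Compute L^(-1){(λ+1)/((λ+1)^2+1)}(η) exp(-η)*cos(η)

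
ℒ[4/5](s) 4/(5*s)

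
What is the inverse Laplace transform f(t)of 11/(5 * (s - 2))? 11 * exp(2 * t)/5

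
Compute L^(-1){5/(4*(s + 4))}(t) 5*exp(-4*t)/4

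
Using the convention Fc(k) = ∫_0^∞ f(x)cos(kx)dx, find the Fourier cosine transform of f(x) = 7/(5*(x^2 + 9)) 7*pi*exp(-3*k)/30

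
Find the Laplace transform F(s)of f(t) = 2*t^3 12/s^4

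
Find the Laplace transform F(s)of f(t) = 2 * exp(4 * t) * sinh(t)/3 2/(3 * ((s - 4)^2 - 1))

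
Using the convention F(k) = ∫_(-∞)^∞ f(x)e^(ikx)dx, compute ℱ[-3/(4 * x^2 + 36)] -pi * exp(-3 * Abs(k))/4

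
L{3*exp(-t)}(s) 3/(s + 1)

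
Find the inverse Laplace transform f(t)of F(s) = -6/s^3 -3*t^2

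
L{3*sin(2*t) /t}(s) 3*atan(2/s) 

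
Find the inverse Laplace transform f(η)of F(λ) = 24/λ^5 η^4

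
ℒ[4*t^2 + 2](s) 8/s^3 + 2/s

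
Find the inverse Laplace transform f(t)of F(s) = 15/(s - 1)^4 5 * t^3 * exp(t)/2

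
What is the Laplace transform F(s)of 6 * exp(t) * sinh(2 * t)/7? 12/(7 * ((s - 1)^2 - 4))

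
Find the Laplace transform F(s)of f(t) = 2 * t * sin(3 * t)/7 12 * s/(7 * (s^2 + 9)^2)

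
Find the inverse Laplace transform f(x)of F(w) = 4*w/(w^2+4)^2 x*sin(2*x)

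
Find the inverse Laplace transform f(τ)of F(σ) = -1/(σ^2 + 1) -sin(τ)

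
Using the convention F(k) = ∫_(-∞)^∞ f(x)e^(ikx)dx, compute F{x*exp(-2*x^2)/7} sqrt(2)*I*sqrt(pi)*k*exp(-k^2/8)/56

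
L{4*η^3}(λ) 24/λ^4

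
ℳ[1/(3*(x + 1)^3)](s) pi*(s - 2)*(s - 1)/(6*sin(pi*s))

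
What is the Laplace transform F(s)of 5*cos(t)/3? 5*s/(3*(s^2 + 1))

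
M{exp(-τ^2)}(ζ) gamma(ζ/2)/2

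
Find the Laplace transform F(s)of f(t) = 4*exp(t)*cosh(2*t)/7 4*(s - 1)/(7*((s - 1)^2 - 4))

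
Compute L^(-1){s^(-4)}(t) t^3/6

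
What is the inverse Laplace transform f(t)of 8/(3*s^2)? 8*t/3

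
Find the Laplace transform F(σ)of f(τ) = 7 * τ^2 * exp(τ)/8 7/(4 * (σ - 1)^3)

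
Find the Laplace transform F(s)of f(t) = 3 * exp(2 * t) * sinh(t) 3/((s - 2)^2 - 1)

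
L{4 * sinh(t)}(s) 4/(s^2-1)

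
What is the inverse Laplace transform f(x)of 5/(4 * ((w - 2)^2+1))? 5 * exp(2 * x) * sin(x)/4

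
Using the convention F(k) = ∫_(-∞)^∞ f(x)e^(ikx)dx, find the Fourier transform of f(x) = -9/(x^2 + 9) -3 * pi * exp(-3 * Abs(k))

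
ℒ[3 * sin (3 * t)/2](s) 9/ (2 * (s^2 + 9))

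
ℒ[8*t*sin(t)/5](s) 16*s/(5*(s^2 + 1)^2)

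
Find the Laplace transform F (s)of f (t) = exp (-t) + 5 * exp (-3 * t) 5/ (s + 3) + 1/ (s + 1)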